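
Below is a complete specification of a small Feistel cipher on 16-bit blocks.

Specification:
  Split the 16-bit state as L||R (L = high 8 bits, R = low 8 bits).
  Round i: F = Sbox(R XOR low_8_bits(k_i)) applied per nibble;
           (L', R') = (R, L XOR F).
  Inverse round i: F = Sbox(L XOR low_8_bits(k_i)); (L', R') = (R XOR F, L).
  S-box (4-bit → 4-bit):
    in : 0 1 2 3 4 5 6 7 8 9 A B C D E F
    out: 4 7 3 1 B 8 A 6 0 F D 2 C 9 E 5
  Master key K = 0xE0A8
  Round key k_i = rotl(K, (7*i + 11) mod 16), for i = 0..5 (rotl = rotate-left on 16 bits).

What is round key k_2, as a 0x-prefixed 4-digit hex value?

K = 0xE0A8
k_0 = rotl(K, (7*0+11) mod 16) = rotl(K, 11) = 0x4705
k_1 = rotl(K, (7*1+11) mod 16) = rotl(K, 2) = 0x82A3
k_2 = rotl(K, (7*2+11) mod 16) = rotl(K, 9) = 0x51C1

0x51C1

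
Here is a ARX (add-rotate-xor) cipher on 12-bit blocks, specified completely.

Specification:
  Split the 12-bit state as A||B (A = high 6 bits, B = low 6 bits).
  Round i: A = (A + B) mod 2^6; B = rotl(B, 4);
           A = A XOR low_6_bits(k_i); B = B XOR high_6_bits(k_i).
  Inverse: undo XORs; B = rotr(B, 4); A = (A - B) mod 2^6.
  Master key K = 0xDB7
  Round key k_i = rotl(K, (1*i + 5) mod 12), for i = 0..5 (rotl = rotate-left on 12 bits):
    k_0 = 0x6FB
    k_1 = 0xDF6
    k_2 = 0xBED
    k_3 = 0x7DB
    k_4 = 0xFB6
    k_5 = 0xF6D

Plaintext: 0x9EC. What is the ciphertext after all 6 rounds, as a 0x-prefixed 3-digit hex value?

0x43C

s_0 = plaintext = 0x9EC
s_1 = Round(s_0, k_0) = 0xA10
s_2 = Round(s_1, k_1) = 0x3B3
s_3 = Round(s_2, k_2) = 0xB13
s_4 = Round(s_3, k_3) = 0x92B
s_5 = Round(s_4, k_4) = 0xE44
s_6 = Round(s_5, k_5) = 0x43C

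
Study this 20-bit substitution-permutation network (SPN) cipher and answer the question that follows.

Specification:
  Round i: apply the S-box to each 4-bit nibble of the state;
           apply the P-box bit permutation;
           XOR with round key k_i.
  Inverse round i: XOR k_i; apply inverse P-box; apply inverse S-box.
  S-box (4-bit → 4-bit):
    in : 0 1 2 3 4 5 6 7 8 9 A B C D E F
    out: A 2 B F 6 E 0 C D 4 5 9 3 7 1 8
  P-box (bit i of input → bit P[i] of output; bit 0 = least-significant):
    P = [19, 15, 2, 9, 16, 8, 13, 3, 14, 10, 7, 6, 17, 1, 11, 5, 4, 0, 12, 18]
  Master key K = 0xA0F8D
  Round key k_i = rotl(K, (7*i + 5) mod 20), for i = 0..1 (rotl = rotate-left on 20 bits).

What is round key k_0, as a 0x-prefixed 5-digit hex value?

0x1F1B4

K = 0xA0F8D
k_0 = rotl(K, (7*0+5) mod 20) = rotl(K, 5) = 0x1F1B4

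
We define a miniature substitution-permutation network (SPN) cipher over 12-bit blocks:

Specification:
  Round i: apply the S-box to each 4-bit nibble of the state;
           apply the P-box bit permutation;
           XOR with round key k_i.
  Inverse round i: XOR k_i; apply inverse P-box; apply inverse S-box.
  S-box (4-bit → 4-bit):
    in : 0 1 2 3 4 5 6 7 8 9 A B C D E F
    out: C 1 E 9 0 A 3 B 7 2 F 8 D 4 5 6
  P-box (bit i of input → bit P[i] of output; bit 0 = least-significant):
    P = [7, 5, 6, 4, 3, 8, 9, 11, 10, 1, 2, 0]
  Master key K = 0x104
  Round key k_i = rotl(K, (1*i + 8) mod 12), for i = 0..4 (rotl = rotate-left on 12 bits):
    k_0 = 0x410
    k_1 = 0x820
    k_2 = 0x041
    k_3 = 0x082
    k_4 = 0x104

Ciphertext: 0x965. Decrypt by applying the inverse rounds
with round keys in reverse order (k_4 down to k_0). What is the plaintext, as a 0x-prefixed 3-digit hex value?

s_0 = ciphertext = 0x965
s_1 = InvRound(s_0, k_4) = 0xBBF
s_2 = InvRound(s_1, k_3) = 0x0A5
s_3 = InvRound(s_2, k_2) = 0xD48
s_4 = InvRound(s_3, k_1) = 0x16F
s_5 = InvRound(s_4, k_0) = 0xA62

0xA62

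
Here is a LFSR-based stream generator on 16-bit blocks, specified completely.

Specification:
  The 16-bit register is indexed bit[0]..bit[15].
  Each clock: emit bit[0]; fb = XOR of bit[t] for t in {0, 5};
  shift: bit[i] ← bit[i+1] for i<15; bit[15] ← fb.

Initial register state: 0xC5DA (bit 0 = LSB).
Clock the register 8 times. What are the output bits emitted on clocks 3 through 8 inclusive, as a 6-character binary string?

011011

reg_0 = 0xC5DA
clock 1: out=0, reg = 0x62ED
clock 2: out=1, reg = 0x3176
clock 3: out=0, reg = 0x98BB
clock 4: out=1, reg = 0x4C5D
clock 5: out=1, reg = 0xA62E
clock 6: out=0, reg = 0xD317
clock 7: out=1, reg = 0xE98B
clock 8: out=1, reg = 0xF4C5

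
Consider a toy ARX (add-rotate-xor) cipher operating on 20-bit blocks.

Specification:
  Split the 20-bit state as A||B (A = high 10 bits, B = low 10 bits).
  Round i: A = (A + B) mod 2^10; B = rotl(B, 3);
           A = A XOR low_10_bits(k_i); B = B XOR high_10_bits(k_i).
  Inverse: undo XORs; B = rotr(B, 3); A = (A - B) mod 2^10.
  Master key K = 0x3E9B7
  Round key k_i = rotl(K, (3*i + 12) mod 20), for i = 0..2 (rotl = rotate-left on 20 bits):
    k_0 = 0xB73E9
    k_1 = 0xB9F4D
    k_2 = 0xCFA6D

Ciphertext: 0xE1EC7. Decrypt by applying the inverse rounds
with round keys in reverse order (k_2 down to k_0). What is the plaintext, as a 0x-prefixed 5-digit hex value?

s_0 = ciphertext = 0xE1EC7
s_1 = InvRound(s_0, k_2) = 0x4ACBF
s_2 = InvRound(s_1, k_1) = 0x86C4B
s_3 = InvRound(s_2, k_0) = 0x883D2

0x883D2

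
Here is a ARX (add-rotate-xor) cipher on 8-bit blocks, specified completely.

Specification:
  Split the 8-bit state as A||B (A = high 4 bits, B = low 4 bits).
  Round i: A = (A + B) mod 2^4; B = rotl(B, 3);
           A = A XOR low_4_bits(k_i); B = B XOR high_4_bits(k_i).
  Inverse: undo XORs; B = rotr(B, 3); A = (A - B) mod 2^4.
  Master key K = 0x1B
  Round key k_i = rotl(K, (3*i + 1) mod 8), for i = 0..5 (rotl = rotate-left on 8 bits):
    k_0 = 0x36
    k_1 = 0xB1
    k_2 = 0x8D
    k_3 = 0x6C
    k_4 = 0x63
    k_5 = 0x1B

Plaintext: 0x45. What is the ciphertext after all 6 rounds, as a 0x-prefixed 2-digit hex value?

0xAD

s_0 = plaintext = 0x45
s_1 = Round(s_0, k_0) = 0xF9
s_2 = Round(s_1, k_1) = 0x97
s_3 = Round(s_2, k_2) = 0xD3
s_4 = Round(s_3, k_3) = 0xCF
s_5 = Round(s_4, k_4) = 0x89
s_6 = Round(s_5, k_5) = 0xAD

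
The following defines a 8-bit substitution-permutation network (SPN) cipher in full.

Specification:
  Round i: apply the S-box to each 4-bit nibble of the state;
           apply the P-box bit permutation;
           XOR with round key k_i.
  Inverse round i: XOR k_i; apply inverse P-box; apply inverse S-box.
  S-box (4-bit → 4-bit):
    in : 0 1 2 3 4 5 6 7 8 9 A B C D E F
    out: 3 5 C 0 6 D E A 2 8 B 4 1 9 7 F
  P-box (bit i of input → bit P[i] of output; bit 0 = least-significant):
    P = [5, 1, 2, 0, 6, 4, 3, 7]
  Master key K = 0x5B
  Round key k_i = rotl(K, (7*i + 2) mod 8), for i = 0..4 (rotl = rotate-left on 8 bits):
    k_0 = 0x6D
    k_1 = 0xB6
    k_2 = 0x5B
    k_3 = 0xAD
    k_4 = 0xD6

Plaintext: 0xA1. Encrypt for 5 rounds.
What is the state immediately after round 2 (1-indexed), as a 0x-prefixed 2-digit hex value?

s_0 = plaintext = 0xA1
s_1 = Round(s_0, k_0) = 0x99
s_2 = Round(s_1, k_1) = 0x37
s_3 = Round(s_2, k_2) = 0x58
s_4 = Round(s_3, k_3) = 0x67
s_5 = Round(s_4, k_4) = 0x4D

0x37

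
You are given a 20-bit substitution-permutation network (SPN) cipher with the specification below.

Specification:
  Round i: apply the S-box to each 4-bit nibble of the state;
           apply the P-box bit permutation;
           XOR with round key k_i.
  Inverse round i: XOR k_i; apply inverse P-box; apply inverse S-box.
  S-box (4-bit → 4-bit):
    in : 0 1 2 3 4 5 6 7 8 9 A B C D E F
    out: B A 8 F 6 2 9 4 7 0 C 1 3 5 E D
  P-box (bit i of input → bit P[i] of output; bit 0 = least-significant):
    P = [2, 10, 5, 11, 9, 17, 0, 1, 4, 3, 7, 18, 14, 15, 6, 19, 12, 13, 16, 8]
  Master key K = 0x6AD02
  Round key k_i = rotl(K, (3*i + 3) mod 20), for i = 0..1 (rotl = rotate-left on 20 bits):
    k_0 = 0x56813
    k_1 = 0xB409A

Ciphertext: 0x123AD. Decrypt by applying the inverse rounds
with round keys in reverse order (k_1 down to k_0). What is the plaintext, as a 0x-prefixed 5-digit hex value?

s_0 = ciphertext = 0x123AD
s_1 = InvRound(s_0, k_1) = 0x16B3D
s_2 = InvRound(s_1, k_0) = 0x2916D

0x2916D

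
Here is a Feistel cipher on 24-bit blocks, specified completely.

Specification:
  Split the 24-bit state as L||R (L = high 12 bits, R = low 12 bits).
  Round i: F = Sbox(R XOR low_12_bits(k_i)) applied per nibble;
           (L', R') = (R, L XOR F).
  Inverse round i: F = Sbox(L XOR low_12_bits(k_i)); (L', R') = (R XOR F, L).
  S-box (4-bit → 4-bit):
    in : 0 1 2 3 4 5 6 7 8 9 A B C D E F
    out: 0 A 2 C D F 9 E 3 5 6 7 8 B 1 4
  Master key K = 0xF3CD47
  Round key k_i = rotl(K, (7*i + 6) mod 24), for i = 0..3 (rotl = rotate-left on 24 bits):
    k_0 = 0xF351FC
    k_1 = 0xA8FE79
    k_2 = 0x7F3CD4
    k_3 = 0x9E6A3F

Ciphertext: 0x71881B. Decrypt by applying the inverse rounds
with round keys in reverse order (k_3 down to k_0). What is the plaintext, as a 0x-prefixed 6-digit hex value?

0x6238D2

s_0 = ciphertext = 0x71881B
s_1 = InvRound(s_0, k_3) = 0x335718
s_2 = InvRound(s_1, k_2) = 0x302335
s_3 = InvRound(s_2, k_1) = 0x8D2302
s_4 = InvRound(s_3, k_0) = 0x6238D2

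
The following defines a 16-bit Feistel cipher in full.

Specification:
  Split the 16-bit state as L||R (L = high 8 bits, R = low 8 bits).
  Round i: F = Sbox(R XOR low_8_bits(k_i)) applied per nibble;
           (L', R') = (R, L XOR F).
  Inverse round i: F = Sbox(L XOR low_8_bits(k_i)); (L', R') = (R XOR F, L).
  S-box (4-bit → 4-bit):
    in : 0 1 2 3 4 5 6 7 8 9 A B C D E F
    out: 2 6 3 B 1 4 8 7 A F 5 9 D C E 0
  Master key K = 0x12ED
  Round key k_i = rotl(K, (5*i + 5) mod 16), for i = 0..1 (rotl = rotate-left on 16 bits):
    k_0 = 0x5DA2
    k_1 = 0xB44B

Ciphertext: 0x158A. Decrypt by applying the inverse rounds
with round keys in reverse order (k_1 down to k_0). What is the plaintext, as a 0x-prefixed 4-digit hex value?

0x9DC4

s_0 = ciphertext = 0x158A
s_1 = InvRound(s_0, k_1) = 0xC415
s_2 = InvRound(s_1, k_0) = 0x9DC4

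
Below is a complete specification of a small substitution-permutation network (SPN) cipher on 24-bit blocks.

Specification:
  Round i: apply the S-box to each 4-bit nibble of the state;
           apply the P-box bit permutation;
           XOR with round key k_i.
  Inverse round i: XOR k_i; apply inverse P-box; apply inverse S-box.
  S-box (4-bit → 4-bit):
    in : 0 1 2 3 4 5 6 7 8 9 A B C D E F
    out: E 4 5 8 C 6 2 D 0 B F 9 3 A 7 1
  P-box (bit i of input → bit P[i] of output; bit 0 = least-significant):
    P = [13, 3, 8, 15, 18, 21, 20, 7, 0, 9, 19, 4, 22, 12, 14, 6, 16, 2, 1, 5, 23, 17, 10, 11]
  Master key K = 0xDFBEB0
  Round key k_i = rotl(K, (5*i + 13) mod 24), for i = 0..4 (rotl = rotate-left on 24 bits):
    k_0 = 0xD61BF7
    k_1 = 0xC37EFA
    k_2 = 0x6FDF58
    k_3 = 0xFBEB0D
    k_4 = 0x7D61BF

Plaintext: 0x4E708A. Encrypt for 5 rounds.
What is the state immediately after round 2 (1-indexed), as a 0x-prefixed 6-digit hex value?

0x3CD662

s_0 = plaintext = 0x4E708A
s_1 = Round(s_0, k_0) = 0x9FF4A9
s_2 = Round(s_1, k_1) = 0x3CD662
s_3 = Round(s_2, k_2) = 0x4EE41C
s_4 = Round(s_3, k_3) = 0xA29713
s_5 = Round(s_4, k_4) = 0xA6FDEC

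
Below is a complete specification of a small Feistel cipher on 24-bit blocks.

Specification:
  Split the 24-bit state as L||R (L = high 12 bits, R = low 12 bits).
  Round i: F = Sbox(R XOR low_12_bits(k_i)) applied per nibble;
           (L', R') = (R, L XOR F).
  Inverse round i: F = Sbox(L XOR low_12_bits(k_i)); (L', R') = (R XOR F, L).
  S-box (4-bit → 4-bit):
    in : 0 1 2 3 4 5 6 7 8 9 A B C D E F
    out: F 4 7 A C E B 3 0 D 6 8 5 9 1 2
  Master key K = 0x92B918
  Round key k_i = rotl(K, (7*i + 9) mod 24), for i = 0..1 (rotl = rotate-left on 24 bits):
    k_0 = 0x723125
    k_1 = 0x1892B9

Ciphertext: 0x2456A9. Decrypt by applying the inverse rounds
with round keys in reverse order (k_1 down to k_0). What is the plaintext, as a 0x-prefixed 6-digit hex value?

0x22898C

s_0 = ciphertext = 0x2456A9
s_1 = InvRound(s_0, k_1) = 0x98C245
s_2 = InvRound(s_1, k_0) = 0x22898C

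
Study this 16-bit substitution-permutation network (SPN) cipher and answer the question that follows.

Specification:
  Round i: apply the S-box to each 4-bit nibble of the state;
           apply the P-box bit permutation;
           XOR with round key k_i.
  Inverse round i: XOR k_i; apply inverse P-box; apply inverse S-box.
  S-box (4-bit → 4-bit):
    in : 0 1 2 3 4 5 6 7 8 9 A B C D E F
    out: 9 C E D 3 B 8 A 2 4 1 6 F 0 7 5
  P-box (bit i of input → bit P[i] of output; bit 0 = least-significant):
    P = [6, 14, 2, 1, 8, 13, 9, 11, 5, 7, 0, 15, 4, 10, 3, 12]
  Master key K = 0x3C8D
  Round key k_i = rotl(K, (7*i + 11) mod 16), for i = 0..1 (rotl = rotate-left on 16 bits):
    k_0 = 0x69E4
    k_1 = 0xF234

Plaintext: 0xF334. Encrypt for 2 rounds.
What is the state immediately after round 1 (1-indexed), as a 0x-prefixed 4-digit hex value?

0xA29D

s_0 = plaintext = 0xF334
s_1 = Round(s_0, k_0) = 0xA29D
s_2 = Round(s_1, k_1) = 0x70A5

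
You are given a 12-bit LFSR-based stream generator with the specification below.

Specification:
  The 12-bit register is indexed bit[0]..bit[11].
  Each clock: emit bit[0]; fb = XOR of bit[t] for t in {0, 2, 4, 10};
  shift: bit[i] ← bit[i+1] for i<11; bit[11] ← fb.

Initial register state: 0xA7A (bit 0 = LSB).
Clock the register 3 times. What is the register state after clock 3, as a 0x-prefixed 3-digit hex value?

reg_0 = 0xA7A
clock 1: out=0, reg = 0xD3D
clock 2: out=1, reg = 0x69E
clock 3: out=0, reg = 0xB4F

0xB4F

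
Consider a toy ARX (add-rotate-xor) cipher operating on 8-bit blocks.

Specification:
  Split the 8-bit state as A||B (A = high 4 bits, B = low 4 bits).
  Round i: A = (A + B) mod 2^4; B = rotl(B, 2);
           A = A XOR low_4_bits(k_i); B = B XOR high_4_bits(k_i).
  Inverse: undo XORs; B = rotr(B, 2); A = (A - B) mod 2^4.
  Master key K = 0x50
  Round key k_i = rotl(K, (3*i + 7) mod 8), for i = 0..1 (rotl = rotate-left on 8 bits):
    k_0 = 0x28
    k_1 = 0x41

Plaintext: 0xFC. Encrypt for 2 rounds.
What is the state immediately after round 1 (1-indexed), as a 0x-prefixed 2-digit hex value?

s_0 = plaintext = 0xFC
s_1 = Round(s_0, k_0) = 0x31
s_2 = Round(s_1, k_1) = 0x50

0x31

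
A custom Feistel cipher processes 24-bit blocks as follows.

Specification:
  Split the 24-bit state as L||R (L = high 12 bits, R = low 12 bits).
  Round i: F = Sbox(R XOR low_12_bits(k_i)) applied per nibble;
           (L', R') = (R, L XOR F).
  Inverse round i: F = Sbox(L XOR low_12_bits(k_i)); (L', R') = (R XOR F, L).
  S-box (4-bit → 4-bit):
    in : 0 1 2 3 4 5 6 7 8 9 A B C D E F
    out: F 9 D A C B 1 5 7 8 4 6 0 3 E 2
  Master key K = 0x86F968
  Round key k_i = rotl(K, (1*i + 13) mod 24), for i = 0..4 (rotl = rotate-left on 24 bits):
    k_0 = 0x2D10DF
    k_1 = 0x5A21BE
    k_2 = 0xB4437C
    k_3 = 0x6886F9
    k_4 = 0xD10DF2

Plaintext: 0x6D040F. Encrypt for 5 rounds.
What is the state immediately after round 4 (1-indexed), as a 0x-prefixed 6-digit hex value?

s_0 = plaintext = 0x6D040F
s_1 = Round(s_0, k_0) = 0x40FAEF
s_2 = Round(s_1, k_1) = 0xAEF2B6
s_3 = Round(s_2, k_2) = 0x2B63EB
s_4 = Round(s_3, k_3) = 0x3EB92B
s_5 = Round(s_4, k_4) = 0x92BFD3

0x3EB92B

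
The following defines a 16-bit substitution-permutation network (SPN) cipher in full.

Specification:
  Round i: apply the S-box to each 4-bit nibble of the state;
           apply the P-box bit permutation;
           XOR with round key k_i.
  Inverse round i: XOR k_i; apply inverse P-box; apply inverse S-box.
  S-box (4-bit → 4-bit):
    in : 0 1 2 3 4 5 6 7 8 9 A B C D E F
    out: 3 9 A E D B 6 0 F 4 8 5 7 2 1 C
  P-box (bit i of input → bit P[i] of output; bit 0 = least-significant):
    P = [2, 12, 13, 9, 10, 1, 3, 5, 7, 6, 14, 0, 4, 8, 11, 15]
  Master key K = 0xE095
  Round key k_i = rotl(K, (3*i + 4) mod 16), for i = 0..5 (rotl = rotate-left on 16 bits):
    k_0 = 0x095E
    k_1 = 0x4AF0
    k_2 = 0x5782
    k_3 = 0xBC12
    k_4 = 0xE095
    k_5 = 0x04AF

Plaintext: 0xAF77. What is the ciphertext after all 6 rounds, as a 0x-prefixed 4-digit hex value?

s_0 = plaintext = 0xAF77
s_1 = Round(s_0, k_0) = 0xC95F
s_2 = Round(s_1, k_1) = 0x25C2
s_3 = Round(s_2, k_2) = 0xC049
s_4 = Round(s_3, k_3) = 0x91EA
s_5 = Round(s_4, k_4) = 0xEE14
s_6 = Round(s_5, k_5) = 0x221B

0x221B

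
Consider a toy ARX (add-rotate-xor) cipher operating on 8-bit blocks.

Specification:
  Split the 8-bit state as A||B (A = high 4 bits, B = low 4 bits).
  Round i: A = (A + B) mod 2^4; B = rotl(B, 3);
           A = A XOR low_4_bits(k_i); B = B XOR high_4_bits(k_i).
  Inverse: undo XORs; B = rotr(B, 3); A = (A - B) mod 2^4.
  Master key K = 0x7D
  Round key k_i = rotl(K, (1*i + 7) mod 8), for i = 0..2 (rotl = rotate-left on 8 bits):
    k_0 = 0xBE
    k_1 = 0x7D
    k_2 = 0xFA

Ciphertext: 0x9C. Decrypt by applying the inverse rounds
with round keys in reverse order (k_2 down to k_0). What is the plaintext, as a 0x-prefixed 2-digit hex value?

0xD3

s_0 = ciphertext = 0x9C
s_1 = InvRound(s_0, k_2) = 0xD6
s_2 = InvRound(s_1, k_1) = 0xE2
s_3 = InvRound(s_2, k_0) = 0xD3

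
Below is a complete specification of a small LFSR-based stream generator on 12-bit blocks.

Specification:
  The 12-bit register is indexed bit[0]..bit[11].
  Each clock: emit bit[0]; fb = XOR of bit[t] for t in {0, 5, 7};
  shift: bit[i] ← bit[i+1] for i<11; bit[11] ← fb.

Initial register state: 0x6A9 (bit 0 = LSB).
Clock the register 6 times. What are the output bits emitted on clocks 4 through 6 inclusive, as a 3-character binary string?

101

reg_0 = 0x6A9
clock 1: out=1, reg = 0xB54
clock 2: out=0, reg = 0x5AA
clock 3: out=0, reg = 0x2D5
clock 4: out=1, reg = 0x16A
clock 5: out=0, reg = 0x8B5
clock 6: out=1, reg = 0xC5A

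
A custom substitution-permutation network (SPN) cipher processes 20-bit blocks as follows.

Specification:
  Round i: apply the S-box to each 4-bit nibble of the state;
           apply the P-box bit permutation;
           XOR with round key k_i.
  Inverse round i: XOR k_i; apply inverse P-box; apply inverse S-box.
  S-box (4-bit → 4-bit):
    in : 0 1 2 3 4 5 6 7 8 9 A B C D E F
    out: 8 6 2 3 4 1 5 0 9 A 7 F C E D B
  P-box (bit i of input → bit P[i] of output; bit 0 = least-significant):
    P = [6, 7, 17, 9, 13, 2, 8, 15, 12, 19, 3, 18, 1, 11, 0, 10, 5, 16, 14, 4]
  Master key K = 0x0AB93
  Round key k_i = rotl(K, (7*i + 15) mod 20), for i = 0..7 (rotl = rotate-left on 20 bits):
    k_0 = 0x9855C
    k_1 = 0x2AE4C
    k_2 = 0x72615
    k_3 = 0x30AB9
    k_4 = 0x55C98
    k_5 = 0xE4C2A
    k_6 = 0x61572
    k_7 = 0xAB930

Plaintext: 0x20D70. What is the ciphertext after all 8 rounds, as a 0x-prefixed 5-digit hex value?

0x8AC3C

s_0 = plaintext = 0x20D70
s_1 = Round(s_0, k_0) = 0x48354
s_2 = Round(s_1, k_1) = 0x8DA4E
s_3 = Round(s_2, k_2) = 0xD396C
s_4 = Round(s_3, k_3) = 0xC61AB
s_5 = Round(s_4, k_4) = 0xF3F47
s_6 = Round(s_5, k_5) = 0x35518
s_7 = Round(s_6, k_6) = 0x70614
s_8 = Round(s_7, k_7) = 0x8AC3C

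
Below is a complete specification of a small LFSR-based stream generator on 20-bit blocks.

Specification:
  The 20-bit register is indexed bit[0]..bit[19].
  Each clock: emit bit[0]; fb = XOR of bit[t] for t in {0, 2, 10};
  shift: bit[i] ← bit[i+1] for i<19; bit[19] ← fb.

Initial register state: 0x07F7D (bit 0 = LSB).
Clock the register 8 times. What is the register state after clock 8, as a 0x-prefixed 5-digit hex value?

0xBD07F

reg_0 = 0x07F7D
clock 1: out=1, reg = 0x83FBE
clock 2: out=0, reg = 0x41FDF
clock 3: out=1, reg = 0xA0FEF
clock 4: out=1, reg = 0xD07F7
clock 5: out=1, reg = 0xE83FB
clock 6: out=1, reg = 0xF41FD
clock 7: out=1, reg = 0x7A0FE
clock 8: out=0, reg = 0xBD07F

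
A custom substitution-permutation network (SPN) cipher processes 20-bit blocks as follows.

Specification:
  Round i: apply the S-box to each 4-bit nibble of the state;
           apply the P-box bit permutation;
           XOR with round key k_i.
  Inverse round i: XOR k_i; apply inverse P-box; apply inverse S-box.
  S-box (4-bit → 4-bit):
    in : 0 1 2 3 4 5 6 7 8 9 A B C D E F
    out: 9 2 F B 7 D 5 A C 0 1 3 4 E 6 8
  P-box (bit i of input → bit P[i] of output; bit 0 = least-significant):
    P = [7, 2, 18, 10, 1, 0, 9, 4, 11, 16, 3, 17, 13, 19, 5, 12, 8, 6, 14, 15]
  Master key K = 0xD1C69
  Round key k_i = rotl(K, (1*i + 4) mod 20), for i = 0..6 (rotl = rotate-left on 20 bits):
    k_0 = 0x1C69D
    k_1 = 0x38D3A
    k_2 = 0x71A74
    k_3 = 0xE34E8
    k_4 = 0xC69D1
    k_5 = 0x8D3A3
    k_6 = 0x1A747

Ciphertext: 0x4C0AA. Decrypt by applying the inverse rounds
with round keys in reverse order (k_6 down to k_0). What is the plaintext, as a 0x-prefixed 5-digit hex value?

s_0 = ciphertext = 0x4C0AA
s_1 = InvRound(s_0, k_6) = 0x46EE2
s_2 = InvRound(s_1, k_5) = 0x33A18
s_3 = InvRound(s_2, k_4) = 0x47DE6
s_4 = InvRound(s_3, k_3) = 0x615A1
s_5 = InvRound(s_4, k_2) = 0xB9BD3
s_6 = InvRound(s_5, k_1) = 0x1DCE0
s_7 = InvRound(s_6, k_0) = 0x186D1

0x186D1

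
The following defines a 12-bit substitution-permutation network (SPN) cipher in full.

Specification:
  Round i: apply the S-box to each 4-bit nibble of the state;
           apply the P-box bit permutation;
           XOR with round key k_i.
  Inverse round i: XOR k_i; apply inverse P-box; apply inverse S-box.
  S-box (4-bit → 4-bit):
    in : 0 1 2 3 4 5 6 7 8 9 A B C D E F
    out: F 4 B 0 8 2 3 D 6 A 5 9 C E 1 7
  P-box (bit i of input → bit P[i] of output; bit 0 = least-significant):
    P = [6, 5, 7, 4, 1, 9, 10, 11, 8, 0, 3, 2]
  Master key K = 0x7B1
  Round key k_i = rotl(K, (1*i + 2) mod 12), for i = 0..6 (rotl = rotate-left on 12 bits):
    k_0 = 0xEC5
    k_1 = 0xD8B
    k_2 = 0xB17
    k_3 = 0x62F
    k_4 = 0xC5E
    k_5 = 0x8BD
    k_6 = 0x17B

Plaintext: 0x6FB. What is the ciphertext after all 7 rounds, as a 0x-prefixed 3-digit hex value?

0x26B

s_0 = plaintext = 0x6FB
s_1 = Round(s_0, k_0) = 0x996
s_2 = Round(s_1, k_1) = 0x7EE
s_3 = Round(s_2, k_2) = 0xA59
s_4 = Round(s_3, k_3) = 0x517
s_5 = Round(s_4, k_4) = 0x88F
s_6 = Round(s_5, k_5) = 0xE54
s_7 = Round(s_6, k_6) = 0x26B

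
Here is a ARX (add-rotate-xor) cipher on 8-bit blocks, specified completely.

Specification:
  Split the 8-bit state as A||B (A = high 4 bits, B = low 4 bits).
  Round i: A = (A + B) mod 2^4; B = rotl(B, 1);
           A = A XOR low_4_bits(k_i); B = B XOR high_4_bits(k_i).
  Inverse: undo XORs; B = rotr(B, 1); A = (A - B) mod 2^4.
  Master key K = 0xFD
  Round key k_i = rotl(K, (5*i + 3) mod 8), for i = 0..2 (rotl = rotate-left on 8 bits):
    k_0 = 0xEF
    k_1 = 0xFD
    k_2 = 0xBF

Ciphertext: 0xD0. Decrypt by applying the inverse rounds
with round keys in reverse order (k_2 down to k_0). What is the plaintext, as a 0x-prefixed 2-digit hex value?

0x9F

s_0 = ciphertext = 0xD0
s_1 = InvRound(s_0, k_2) = 0x5D
s_2 = InvRound(s_1, k_1) = 0x71
s_3 = InvRound(s_2, k_0) = 0x9F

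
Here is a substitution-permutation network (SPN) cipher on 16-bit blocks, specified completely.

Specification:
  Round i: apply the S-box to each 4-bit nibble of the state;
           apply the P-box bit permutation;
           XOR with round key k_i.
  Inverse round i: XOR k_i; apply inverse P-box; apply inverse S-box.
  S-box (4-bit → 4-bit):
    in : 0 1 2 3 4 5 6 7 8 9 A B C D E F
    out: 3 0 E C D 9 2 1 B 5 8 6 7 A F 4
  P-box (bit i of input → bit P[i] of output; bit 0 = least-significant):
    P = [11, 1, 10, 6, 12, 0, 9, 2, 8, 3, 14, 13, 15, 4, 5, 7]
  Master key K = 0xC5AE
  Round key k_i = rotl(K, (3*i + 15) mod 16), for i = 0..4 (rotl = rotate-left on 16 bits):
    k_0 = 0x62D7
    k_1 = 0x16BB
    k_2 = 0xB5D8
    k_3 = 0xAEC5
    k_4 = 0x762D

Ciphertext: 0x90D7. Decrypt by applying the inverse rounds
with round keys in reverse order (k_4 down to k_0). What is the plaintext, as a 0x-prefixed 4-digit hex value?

0x4BFA

s_0 = ciphertext = 0x90D7
s_1 = InvRound(s_0, k_4) = 0xE2F2
s_2 = InvRound(s_1, k_3) = 0xBFDC
s_3 = InvRound(s_2, k_2) = 0x1137
s_4 = InvRound(s_3, k_1) = 0xA03F
s_5 = InvRound(s_4, k_0) = 0x4BFA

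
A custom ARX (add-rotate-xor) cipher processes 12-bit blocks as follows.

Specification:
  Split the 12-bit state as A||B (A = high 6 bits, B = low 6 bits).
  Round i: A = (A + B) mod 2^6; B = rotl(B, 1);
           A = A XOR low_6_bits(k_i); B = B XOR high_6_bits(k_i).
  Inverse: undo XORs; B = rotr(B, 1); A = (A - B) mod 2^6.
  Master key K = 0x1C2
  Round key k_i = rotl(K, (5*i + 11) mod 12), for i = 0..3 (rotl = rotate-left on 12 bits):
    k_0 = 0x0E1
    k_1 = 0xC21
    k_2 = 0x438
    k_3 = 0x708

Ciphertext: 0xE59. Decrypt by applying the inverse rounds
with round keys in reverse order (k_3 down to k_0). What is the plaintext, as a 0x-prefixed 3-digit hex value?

0xBFB

s_0 = ciphertext = 0xE59
s_1 = InvRound(s_0, k_3) = 0x3E2
s_2 = InvRound(s_1, k_2) = 0x799
s_3 = InvRound(s_2, k_1) = 0x2F4
s_4 = InvRound(s_3, k_0) = 0xBFB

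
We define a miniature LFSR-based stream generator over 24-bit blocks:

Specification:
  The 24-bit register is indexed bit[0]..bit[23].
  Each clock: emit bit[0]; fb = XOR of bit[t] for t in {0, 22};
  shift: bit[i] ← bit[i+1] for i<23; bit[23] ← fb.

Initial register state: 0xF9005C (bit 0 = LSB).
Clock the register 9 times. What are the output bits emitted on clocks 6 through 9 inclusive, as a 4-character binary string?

0100

reg_0 = 0xF9005C
clock 1: out=0, reg = 0xFC802E
clock 2: out=0, reg = 0xFE4017
clock 3: out=1, reg = 0x7F200B
clock 4: out=1, reg = 0x3F9005
clock 5: out=1, reg = 0x9FC802
clock 6: out=0, reg = 0x4FE401
clock 7: out=1, reg = 0x27F200
clock 8: out=0, reg = 0x13F900
clock 9: out=0, reg = 0x09FC80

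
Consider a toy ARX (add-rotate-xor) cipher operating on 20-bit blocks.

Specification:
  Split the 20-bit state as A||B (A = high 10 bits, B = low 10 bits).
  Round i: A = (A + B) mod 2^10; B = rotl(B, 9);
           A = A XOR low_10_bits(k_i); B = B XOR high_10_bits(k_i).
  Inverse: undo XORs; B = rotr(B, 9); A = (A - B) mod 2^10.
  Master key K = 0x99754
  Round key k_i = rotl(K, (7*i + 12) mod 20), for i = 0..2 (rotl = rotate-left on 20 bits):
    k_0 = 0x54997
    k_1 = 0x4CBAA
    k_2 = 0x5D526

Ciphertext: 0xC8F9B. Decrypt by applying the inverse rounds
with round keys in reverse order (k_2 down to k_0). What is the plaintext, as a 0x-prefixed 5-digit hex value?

0xC6D18

s_0 = ciphertext = 0xC8F9B
s_1 = InvRound(s_0, k_2) = 0x0A1DD
s_2 = InvRound(s_1, k_1) = 0x691DE
s_3 = InvRound(s_2, k_0) = 0xC6D18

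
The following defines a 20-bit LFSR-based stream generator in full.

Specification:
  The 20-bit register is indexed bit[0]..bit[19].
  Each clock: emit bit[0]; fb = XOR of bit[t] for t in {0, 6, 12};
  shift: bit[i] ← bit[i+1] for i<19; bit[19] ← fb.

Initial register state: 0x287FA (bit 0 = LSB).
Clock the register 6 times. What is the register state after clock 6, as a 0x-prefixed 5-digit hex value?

reg_0 = 0x287FA
clock 1: out=0, reg = 0x943FD
clock 2: out=1, reg = 0x4A1FE
clock 3: out=0, reg = 0xA50FF
clock 4: out=1, reg = 0xD287F
clock 5: out=1, reg = 0x6943F
clock 6: out=1, reg = 0x34A1F

0x34A1F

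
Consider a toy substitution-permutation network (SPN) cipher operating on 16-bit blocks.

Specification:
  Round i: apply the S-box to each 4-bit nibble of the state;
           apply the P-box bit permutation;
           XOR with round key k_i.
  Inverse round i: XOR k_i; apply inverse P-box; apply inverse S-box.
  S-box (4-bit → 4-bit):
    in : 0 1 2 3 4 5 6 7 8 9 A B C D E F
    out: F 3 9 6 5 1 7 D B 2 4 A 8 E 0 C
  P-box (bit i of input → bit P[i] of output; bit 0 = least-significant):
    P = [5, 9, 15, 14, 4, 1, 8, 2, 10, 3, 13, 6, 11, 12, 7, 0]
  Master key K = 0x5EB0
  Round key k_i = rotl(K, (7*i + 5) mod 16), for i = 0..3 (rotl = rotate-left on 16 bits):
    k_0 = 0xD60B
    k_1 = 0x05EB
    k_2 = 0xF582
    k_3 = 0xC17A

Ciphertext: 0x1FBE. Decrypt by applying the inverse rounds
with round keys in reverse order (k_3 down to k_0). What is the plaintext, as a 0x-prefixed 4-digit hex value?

s_0 = ciphertext = 0x1FBE
s_1 = InvRound(s_0, k_3) = 0x62CD
s_2 = InvRound(s_1, k_2) = 0xB8D3
s_3 = InvRound(s_2, k_1) = 0x1644
s_4 = InvRound(s_3, k_0) = 0xCBBF

0xCBBF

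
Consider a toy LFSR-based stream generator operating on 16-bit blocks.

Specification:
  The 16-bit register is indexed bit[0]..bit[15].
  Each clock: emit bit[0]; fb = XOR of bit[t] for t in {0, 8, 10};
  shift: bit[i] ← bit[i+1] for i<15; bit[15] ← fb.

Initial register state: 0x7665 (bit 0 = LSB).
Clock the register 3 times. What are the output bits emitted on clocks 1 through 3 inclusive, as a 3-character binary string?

reg_0 = 0x7665
clock 1: out=1, reg = 0x3B32
clock 2: out=0, reg = 0x9D99
clock 3: out=1, reg = 0xCECC

101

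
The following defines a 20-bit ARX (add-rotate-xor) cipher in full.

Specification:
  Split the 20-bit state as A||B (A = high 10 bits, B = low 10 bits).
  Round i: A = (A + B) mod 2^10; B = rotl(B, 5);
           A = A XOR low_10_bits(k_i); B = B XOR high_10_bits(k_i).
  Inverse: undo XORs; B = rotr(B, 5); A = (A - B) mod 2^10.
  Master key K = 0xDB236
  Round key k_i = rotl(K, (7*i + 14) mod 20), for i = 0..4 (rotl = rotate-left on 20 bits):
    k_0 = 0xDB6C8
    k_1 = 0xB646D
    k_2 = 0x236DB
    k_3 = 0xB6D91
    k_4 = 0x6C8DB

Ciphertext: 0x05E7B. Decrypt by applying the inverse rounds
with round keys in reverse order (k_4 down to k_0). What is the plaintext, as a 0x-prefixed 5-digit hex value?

0xEE123

s_0 = ciphertext = 0x05E7B
s_1 = InvRound(s_0, k_4) = 0xE393E
s_2 = InvRound(s_1, k_3) = 0x580BF
s_3 = InvRound(s_2, k_2) = 0x5EA41
s_4 = InvRound(s_3, k_1) = 0x84F04
s_5 = InvRound(s_4, k_0) = 0xEE123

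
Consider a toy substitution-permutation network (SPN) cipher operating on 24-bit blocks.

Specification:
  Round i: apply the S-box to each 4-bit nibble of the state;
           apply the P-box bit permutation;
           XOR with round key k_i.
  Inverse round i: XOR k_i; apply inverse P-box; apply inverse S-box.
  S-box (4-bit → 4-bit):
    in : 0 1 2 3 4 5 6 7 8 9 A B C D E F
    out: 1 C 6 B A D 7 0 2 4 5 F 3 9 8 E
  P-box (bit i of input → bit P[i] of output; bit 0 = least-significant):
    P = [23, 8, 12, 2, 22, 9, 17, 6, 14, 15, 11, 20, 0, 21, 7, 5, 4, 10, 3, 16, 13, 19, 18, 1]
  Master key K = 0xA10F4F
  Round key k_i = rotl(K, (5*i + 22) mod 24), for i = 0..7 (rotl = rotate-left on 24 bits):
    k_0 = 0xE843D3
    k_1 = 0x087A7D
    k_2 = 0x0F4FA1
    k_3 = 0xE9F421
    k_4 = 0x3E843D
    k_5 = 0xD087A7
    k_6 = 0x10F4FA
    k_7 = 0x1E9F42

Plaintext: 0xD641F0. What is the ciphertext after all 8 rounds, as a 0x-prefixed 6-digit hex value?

0x320EE5

s_0 = plaintext = 0xD641F0
s_1 = Round(s_0, k_0) = 0x5A6DA9
s_2 = Round(s_1, k_1) = 0x7E0AE6
s_3 = Round(s_2, k_2) = 0x8E16E0
s_4 = Round(s_3, k_3) = 0x603CC1
s_5 = Round(s_4, k_4) = 0x527608
s_6 = Round(s_5, k_5) = 0x946AAD
s_7 = Round(s_6, k_6) = 0xF7B87F
s_8 = Round(s_7, k_7) = 0x320EE5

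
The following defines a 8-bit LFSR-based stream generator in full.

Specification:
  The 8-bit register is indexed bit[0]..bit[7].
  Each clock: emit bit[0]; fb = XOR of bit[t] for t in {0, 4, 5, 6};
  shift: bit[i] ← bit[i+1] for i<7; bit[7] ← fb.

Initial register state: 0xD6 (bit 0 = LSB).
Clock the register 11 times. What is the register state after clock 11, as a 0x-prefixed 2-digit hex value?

reg_0 = 0xD6
clock 1: out=0, reg = 0x6B
clock 2: out=1, reg = 0xB5
clock 3: out=1, reg = 0xDA
clock 4: out=0, reg = 0x6D
clock 5: out=1, reg = 0xB6
clock 6: out=0, reg = 0x5B
clock 7: out=1, reg = 0xAD
clock 8: out=1, reg = 0x56
clock 9: out=0, reg = 0x2B
clock 10: out=1, reg = 0x15
clock 11: out=1, reg = 0x0A

0x0A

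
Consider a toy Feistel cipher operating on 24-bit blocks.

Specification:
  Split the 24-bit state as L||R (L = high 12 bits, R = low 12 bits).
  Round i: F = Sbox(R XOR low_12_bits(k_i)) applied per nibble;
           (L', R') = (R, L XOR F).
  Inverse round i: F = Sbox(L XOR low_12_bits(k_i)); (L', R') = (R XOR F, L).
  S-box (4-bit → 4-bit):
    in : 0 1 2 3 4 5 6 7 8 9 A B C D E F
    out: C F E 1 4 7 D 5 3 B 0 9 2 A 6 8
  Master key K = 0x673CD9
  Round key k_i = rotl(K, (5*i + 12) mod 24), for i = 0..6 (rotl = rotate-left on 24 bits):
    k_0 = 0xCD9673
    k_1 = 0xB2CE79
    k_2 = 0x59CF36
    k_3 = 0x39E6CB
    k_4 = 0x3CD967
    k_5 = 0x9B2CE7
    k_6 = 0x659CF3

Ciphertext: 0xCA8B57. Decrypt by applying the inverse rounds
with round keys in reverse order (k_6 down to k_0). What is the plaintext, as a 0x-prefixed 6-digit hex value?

s_0 = ciphertext = 0xCA8B57
s_1 = InvRound(s_0, k_6) = 0x72ECA8
s_2 = InvRound(s_1, k_5) = 0x58372E
s_3 = InvRound(s_2, k_4) = 0x54A583
s_4 = InvRound(s_3, k_3) = 0x4BC54A
s_5 = InvRound(s_4, k_2) = 0xC7A4BC
s_6 = InvRound(s_5, k_1) = 0xA7DC7A
s_7 = InvRound(s_6, k_0) = 0xEBCA7D

0xEBCA7D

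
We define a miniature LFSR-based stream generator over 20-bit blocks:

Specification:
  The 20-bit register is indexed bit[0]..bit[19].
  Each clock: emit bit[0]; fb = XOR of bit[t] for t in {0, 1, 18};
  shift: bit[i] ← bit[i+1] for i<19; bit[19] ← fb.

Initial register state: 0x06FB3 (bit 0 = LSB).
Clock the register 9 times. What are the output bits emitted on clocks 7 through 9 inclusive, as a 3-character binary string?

011

reg_0 = 0x06FB3
clock 1: out=1, reg = 0x037D9
clock 2: out=1, reg = 0x81BEC
clock 3: out=0, reg = 0x40DF6
clock 4: out=0, reg = 0x206FB
clock 5: out=1, reg = 0x1037D
clock 6: out=1, reg = 0x881BE
clock 7: out=0, reg = 0xC40DF
clock 8: out=1, reg = 0xE206F
clock 9: out=1, reg = 0xF1037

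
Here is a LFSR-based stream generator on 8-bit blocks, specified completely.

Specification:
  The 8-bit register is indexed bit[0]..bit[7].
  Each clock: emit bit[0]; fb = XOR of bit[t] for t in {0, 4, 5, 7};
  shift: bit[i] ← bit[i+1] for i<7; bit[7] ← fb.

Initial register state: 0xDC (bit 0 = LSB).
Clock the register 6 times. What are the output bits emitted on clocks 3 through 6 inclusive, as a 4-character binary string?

1110

reg_0 = 0xDC
clock 1: out=0, reg = 0x6E
clock 2: out=0, reg = 0xB7
clock 3: out=1, reg = 0x5B
clock 4: out=1, reg = 0x2D
clock 5: out=1, reg = 0x16
clock 6: out=0, reg = 0x8B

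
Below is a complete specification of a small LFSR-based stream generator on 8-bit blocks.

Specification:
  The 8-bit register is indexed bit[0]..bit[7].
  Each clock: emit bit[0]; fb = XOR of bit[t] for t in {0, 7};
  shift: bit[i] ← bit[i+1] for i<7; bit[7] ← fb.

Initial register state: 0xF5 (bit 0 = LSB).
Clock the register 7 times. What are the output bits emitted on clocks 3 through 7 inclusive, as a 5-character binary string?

reg_0 = 0xF5
clock 1: out=1, reg = 0x7A
clock 2: out=0, reg = 0x3D
clock 3: out=1, reg = 0x9E
clock 4: out=0, reg = 0xCF
clock 5: out=1, reg = 0x67
clock 6: out=1, reg = 0xB3
clock 7: out=1, reg = 0x59

10111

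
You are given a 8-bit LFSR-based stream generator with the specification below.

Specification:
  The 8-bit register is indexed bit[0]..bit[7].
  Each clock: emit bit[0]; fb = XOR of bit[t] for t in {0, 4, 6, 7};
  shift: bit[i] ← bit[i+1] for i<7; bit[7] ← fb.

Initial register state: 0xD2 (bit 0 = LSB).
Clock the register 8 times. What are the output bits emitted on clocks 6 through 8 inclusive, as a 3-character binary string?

reg_0 = 0xD2
clock 1: out=0, reg = 0xE9
clock 2: out=1, reg = 0xF4
clock 3: out=0, reg = 0xFA
clock 4: out=0, reg = 0xFD
clock 5: out=1, reg = 0x7E
clock 6: out=0, reg = 0x3F
clock 7: out=1, reg = 0x1F
clock 8: out=1, reg = 0x0F

011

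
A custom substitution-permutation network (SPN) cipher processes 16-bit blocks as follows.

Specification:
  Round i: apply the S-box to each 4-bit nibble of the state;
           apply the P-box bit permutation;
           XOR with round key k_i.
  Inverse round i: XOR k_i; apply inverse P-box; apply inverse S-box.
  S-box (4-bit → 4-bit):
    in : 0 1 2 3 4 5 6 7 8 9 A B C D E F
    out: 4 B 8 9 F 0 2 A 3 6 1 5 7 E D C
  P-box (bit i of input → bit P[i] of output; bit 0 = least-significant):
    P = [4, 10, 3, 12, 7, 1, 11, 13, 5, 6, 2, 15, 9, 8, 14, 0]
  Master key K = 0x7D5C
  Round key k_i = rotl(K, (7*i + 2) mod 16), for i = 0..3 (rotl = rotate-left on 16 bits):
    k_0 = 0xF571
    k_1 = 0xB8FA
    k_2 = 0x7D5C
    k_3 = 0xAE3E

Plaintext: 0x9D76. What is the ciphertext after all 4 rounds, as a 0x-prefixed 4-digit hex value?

s_0 = plaintext = 0x9D76
s_1 = Round(s_0, k_0) = 0x1037
s_2 = Round(s_1, k_1) = 0x8F7F
s_3 = Round(s_2, k_2) = 0xCE52
s_4 = Round(s_3, k_3) = 0x7D1A

0x7D1A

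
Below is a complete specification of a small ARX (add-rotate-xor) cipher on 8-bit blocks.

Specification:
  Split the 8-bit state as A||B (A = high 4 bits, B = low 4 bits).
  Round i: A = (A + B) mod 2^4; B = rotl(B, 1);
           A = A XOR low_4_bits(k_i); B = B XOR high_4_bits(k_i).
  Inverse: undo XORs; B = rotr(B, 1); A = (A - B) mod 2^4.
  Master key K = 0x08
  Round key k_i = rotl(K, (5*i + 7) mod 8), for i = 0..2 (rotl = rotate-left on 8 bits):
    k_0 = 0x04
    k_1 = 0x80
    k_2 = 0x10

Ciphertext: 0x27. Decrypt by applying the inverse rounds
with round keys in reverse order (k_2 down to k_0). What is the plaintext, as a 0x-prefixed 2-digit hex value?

0x8E

s_0 = ciphertext = 0x27
s_1 = InvRound(s_0, k_2) = 0xF3
s_2 = InvRound(s_1, k_1) = 0x2D
s_3 = InvRound(s_2, k_0) = 0x8E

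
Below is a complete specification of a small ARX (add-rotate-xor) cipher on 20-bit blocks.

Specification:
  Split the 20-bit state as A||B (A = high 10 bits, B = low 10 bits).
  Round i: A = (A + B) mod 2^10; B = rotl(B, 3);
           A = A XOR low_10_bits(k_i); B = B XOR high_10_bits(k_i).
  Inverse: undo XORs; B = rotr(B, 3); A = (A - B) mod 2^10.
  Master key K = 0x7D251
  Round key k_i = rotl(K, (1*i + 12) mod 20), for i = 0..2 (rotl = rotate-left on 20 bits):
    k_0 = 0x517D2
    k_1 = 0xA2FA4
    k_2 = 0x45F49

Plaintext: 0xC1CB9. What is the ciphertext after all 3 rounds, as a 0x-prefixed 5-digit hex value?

0x5B642

s_0 = plaintext = 0xC1CB9
s_1 = Round(s_0, k_0) = 0x0488C
s_2 = Round(s_1, k_1) = 0xCEAEA
s_3 = Round(s_2, k_2) = 0x5B642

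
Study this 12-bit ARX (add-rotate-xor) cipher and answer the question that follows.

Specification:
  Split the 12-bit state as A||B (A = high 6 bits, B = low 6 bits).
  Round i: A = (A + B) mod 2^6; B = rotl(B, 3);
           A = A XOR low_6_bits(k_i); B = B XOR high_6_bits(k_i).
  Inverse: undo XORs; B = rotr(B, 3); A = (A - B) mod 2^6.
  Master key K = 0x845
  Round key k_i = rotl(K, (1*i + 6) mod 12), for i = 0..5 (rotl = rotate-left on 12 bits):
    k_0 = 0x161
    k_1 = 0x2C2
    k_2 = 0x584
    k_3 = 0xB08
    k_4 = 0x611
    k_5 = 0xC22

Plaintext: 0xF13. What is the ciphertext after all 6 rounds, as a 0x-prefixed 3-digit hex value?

s_0 = plaintext = 0xF13
s_1 = Round(s_0, k_0) = 0xB9F
s_2 = Round(s_1, k_1) = 0x3F0
s_3 = Round(s_2, k_2) = 0xED0
s_4 = Round(s_3, k_3) = 0x0EE
s_5 = Round(s_4, k_4) = 0x82D
s_6 = Round(s_5, k_5) = 0xBDD

0xBDD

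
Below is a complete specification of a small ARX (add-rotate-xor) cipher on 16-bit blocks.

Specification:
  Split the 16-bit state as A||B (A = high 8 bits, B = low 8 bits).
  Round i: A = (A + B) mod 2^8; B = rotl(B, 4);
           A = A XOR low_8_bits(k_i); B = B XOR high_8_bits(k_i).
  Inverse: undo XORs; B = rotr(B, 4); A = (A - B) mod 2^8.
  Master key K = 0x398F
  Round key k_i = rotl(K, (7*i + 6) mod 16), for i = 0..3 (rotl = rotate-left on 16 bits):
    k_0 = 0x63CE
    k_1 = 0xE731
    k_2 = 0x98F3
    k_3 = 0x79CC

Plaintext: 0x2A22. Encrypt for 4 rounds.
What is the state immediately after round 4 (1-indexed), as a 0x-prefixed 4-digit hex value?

0x7103

s_0 = plaintext = 0x2A22
s_1 = Round(s_0, k_0) = 0x8241
s_2 = Round(s_1, k_1) = 0xF2F3
s_3 = Round(s_2, k_2) = 0x16A7
s_4 = Round(s_3, k_3) = 0x7103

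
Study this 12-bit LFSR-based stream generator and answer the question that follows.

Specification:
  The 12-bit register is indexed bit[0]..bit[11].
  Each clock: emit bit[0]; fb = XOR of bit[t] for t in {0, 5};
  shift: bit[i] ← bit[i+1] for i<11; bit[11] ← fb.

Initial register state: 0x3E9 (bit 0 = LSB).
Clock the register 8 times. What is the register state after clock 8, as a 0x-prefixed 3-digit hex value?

0xF63

reg_0 = 0x3E9
clock 1: out=1, reg = 0x1F4
clock 2: out=0, reg = 0x8FA
clock 3: out=0, reg = 0xC7D
clock 4: out=1, reg = 0x63E
clock 5: out=0, reg = 0xB1F
clock 6: out=1, reg = 0xD8F
clock 7: out=1, reg = 0xEC7
clock 8: out=1, reg = 0xF63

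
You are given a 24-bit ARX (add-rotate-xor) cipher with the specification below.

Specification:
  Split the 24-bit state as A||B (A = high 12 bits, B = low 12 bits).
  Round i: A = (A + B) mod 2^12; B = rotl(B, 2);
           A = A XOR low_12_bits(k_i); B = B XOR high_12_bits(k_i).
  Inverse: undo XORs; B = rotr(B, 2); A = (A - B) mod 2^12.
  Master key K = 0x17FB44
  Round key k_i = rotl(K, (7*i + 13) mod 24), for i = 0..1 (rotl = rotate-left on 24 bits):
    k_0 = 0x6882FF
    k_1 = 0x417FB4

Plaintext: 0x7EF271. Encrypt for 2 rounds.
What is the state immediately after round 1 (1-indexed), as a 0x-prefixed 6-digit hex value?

0x89FF4C

s_0 = plaintext = 0x7EF271
s_1 = Round(s_0, k_0) = 0x89FF4C
s_2 = Round(s_1, k_1) = 0x85F924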